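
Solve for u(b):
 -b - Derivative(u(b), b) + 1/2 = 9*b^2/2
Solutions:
 u(b) = C1 - 3*b^3/2 - b^2/2 + b/2


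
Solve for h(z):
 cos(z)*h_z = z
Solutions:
 h(z) = C1 + Integral(z/cos(z), z)


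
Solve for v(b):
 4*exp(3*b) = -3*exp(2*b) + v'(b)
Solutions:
 v(b) = C1 + 4*exp(3*b)/3 + 3*exp(2*b)/2


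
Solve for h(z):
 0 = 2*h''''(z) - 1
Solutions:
 h(z) = C1 + C2*z + C3*z^2 + C4*z^3 + z^4/48


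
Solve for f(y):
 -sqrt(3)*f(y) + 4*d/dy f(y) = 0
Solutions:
 f(y) = C1*exp(sqrt(3)*y/4)


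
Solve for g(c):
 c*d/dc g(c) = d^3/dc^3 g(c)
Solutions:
 g(c) = C1 + Integral(C2*airyai(c) + C3*airybi(c), c)


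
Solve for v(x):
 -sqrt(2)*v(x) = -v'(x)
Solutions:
 v(x) = C1*exp(sqrt(2)*x)


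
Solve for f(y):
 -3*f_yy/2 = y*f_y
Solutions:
 f(y) = C1 + C2*erf(sqrt(3)*y/3)


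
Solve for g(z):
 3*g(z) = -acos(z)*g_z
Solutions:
 g(z) = C1*exp(-3*Integral(1/acos(z), z))


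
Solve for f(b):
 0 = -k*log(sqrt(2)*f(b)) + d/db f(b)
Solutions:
 Integral(1/(2*log(_y) + log(2)), (_y, f(b))) = C1 + b*k/2


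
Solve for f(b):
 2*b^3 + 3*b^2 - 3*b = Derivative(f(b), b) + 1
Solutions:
 f(b) = C1 + b^4/2 + b^3 - 3*b^2/2 - b


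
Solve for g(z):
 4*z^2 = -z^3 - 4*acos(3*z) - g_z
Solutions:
 g(z) = C1 - z^4/4 - 4*z^3/3 - 4*z*acos(3*z) + 4*sqrt(1 - 9*z^2)/3


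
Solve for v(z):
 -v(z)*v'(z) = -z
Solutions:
 v(z) = -sqrt(C1 + z^2)
 v(z) = sqrt(C1 + z^2)


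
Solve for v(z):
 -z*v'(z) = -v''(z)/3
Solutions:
 v(z) = C1 + C2*erfi(sqrt(6)*z/2)


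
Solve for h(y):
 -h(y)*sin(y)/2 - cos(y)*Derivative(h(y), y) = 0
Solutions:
 h(y) = C1*sqrt(cos(y))


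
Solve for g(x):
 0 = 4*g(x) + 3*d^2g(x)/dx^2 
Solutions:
 g(x) = C1*sin(2*sqrt(3)*x/3) + C2*cos(2*sqrt(3)*x/3)


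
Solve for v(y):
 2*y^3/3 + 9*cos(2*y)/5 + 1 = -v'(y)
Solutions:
 v(y) = C1 - y^4/6 - y - 9*sin(y)*cos(y)/5


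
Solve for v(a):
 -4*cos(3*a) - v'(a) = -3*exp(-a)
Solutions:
 v(a) = C1 - 4*sin(3*a)/3 - 3*exp(-a)


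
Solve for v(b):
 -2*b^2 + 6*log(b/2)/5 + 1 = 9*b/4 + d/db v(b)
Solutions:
 v(b) = C1 - 2*b^3/3 - 9*b^2/8 + 6*b*log(b)/5 - 6*b*log(2)/5 - b/5


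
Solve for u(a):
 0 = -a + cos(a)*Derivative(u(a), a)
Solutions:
 u(a) = C1 + Integral(a/cos(a), a)


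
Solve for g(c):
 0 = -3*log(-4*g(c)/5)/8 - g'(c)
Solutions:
 8*Integral(1/(log(-_y) - log(5) + 2*log(2)), (_y, g(c)))/3 = C1 - c


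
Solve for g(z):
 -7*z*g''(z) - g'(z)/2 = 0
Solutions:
 g(z) = C1 + C2*z^(13/14)


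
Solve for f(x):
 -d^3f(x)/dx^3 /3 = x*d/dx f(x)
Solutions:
 f(x) = C1 + Integral(C2*airyai(-3^(1/3)*x) + C3*airybi(-3^(1/3)*x), x)


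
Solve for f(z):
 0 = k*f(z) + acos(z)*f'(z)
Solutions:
 f(z) = C1*exp(-k*Integral(1/acos(z), z))


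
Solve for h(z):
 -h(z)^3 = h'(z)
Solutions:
 h(z) = -sqrt(2)*sqrt(-1/(C1 - z))/2
 h(z) = sqrt(2)*sqrt(-1/(C1 - z))/2


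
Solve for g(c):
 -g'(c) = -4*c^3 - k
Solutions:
 g(c) = C1 + c^4 + c*k


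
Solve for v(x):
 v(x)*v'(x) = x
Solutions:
 v(x) = -sqrt(C1 + x^2)
 v(x) = sqrt(C1 + x^2)


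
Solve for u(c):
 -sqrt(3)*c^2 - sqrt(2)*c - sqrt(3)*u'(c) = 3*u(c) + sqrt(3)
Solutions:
 u(c) = C1*exp(-sqrt(3)*c) - sqrt(3)*c^2/3 - sqrt(2)*c/3 + 2*c/3 - 5*sqrt(3)/9 + sqrt(6)/9


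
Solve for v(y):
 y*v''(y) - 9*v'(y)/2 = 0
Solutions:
 v(y) = C1 + C2*y^(11/2)


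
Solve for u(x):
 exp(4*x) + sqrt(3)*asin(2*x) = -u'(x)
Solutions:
 u(x) = C1 - sqrt(3)*(x*asin(2*x) + sqrt(1 - 4*x^2)/2) - exp(4*x)/4


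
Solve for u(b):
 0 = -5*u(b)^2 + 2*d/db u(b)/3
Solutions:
 u(b) = -2/(C1 + 15*b)


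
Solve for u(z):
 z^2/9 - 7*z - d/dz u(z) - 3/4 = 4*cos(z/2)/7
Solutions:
 u(z) = C1 + z^3/27 - 7*z^2/2 - 3*z/4 - 8*sin(z/2)/7


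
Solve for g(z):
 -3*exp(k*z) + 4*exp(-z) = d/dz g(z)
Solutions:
 g(z) = C1 - 4*exp(-z) - 3*exp(k*z)/k


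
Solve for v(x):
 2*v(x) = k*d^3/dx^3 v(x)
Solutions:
 v(x) = C1*exp(2^(1/3)*x*(1/k)^(1/3)) + C2*exp(2^(1/3)*x*(-1 + sqrt(3)*I)*(1/k)^(1/3)/2) + C3*exp(-2^(1/3)*x*(1 + sqrt(3)*I)*(1/k)^(1/3)/2)


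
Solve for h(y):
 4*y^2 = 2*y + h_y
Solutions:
 h(y) = C1 + 4*y^3/3 - y^2


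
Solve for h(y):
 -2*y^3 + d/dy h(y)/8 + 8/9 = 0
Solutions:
 h(y) = C1 + 4*y^4 - 64*y/9


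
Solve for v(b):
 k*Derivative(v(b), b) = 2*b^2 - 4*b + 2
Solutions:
 v(b) = C1 + 2*b^3/(3*k) - 2*b^2/k + 2*b/k


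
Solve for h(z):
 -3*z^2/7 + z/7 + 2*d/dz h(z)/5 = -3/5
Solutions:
 h(z) = C1 + 5*z^3/14 - 5*z^2/28 - 3*z/2


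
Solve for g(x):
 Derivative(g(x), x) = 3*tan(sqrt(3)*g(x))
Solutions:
 g(x) = sqrt(3)*(pi - asin(C1*exp(3*sqrt(3)*x)))/3
 g(x) = sqrt(3)*asin(C1*exp(3*sqrt(3)*x))/3


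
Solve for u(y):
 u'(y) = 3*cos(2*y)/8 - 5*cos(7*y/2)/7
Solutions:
 u(y) = C1 + 3*sin(2*y)/16 - 10*sin(7*y/2)/49


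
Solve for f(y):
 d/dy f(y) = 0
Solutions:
 f(y) = C1


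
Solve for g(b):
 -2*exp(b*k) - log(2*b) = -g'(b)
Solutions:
 g(b) = C1 + b*log(b) + b*(-1 + log(2)) + Piecewise((2*exp(b*k)/k, Ne(k, 0)), (2*b, True))


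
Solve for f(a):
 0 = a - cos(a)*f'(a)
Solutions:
 f(a) = C1 + Integral(a/cos(a), a)


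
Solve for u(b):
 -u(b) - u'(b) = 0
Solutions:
 u(b) = C1*exp(-b)


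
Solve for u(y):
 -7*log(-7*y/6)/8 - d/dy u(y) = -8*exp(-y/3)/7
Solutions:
 u(y) = C1 - 7*y*log(-y)/8 + 7*y*(-log(7) + 1 + log(6))/8 - 24*exp(-y/3)/7


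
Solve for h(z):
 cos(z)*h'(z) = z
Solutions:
 h(z) = C1 + Integral(z/cos(z), z)


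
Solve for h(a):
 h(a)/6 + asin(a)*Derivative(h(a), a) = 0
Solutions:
 h(a) = C1*exp(-Integral(1/asin(a), a)/6)


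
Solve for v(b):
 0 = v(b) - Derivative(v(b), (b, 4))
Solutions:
 v(b) = C1*exp(-b) + C2*exp(b) + C3*sin(b) + C4*cos(b)


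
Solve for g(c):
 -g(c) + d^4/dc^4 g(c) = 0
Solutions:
 g(c) = C1*exp(-c) + C2*exp(c) + C3*sin(c) + C4*cos(c)


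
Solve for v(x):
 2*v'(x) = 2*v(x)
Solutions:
 v(x) = C1*exp(x)


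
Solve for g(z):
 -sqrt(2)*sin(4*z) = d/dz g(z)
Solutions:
 g(z) = C1 + sqrt(2)*cos(4*z)/4


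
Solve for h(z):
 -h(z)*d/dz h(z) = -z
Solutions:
 h(z) = -sqrt(C1 + z^2)
 h(z) = sqrt(C1 + z^2)


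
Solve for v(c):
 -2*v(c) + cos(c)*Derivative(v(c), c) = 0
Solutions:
 v(c) = C1*(sin(c) + 1)/(sin(c) - 1)


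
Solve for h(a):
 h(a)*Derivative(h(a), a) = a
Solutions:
 h(a) = -sqrt(C1 + a^2)
 h(a) = sqrt(C1 + a^2)


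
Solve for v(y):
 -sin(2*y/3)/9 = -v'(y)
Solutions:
 v(y) = C1 - cos(2*y/3)/6


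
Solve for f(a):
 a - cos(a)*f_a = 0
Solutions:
 f(a) = C1 + Integral(a/cos(a), a)


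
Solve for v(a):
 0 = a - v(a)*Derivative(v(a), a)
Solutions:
 v(a) = -sqrt(C1 + a^2)
 v(a) = sqrt(C1 + a^2)


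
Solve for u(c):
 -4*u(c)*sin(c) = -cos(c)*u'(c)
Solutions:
 u(c) = C1/cos(c)^4


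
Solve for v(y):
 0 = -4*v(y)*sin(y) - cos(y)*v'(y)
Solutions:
 v(y) = C1*cos(y)^4


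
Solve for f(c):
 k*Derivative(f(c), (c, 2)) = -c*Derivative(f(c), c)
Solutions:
 f(c) = C1 + C2*sqrt(k)*erf(sqrt(2)*c*sqrt(1/k)/2)


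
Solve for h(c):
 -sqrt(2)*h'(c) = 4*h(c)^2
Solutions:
 h(c) = 1/(C1 + 2*sqrt(2)*c)


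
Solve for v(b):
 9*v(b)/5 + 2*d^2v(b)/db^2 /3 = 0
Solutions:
 v(b) = C1*sin(3*sqrt(30)*b/10) + C2*cos(3*sqrt(30)*b/10)


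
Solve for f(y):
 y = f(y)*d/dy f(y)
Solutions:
 f(y) = -sqrt(C1 + y^2)
 f(y) = sqrt(C1 + y^2)


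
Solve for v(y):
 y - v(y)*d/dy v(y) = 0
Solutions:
 v(y) = -sqrt(C1 + y^2)
 v(y) = sqrt(C1 + y^2)


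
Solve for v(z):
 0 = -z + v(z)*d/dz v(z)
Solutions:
 v(z) = -sqrt(C1 + z^2)
 v(z) = sqrt(C1 + z^2)


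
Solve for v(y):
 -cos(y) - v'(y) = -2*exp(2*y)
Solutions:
 v(y) = C1 + exp(2*y) - sin(y)


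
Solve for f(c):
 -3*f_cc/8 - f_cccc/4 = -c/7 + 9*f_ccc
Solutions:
 f(c) = C1 + C2*c + C3*exp(c*(-18 + sqrt(1290)/2)) + C4*exp(-c*(sqrt(1290)/2 + 18)) + 4*c^3/63 - 32*c^2/7


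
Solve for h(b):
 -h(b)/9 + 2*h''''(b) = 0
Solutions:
 h(b) = C1*exp(-2^(3/4)*sqrt(3)*b/6) + C2*exp(2^(3/4)*sqrt(3)*b/6) + C3*sin(2^(3/4)*sqrt(3)*b/6) + C4*cos(2^(3/4)*sqrt(3)*b/6)


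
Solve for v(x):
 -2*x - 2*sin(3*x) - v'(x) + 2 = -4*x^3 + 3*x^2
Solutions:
 v(x) = C1 + x^4 - x^3 - x^2 + 2*x + 2*cos(3*x)/3


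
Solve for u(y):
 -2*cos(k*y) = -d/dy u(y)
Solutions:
 u(y) = C1 + 2*sin(k*y)/k


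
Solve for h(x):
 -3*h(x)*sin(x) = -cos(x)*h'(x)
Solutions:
 h(x) = C1/cos(x)^3


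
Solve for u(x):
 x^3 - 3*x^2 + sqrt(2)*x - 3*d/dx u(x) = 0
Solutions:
 u(x) = C1 + x^4/12 - x^3/3 + sqrt(2)*x^2/6


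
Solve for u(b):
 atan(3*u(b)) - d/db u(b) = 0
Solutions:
 Integral(1/atan(3*_y), (_y, u(b))) = C1 + b


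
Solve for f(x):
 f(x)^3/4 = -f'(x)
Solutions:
 f(x) = -sqrt(2)*sqrt(-1/(C1 - x))
 f(x) = sqrt(2)*sqrt(-1/(C1 - x))


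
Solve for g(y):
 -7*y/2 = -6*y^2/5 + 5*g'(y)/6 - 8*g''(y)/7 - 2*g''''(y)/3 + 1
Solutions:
 g(y) = C1 + C2*exp(7^(1/3)*y*(-(245 + sqrt(88697))^(1/3) + 16*7^(1/3)/(245 + sqrt(88697))^(1/3))/28)*sin(sqrt(3)*7^(1/3)*y*(16*7^(1/3)/(245 + sqrt(88697))^(1/3) + (245 + sqrt(88697))^(1/3))/28) + C3*exp(7^(1/3)*y*(-(245 + sqrt(88697))^(1/3) + 16*7^(1/3)/(245 + sqrt(88697))^(1/3))/28)*cos(sqrt(3)*7^(1/3)*y*(16*7^(1/3)/(245 + sqrt(88697))^(1/3) + (245 + sqrt(88697))^(1/3))/28) + C4*exp(-7^(1/3)*y*(-(245 + sqrt(88697))^(1/3) + 16*7^(1/3)/(245 + sqrt(88697))^(1/3))/14) + 12*y^3/25 - 219*y^2/1750 - 47262*y/30625


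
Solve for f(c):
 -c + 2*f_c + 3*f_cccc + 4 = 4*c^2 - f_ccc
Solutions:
 f(c) = C1 + C4*exp(-c) + 2*c^3/3 + c^2/4 - 4*c + (C2*sin(sqrt(5)*c/3) + C3*cos(sqrt(5)*c/3))*exp(c/3)


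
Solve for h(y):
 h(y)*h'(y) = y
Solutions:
 h(y) = -sqrt(C1 + y^2)
 h(y) = sqrt(C1 + y^2)


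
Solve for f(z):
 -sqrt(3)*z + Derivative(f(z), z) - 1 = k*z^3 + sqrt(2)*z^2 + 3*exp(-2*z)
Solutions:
 f(z) = C1 + k*z^4/4 + sqrt(2)*z^3/3 + sqrt(3)*z^2/2 + z - 3*exp(-2*z)/2


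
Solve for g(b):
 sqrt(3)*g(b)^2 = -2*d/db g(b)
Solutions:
 g(b) = 2/(C1 + sqrt(3)*b)


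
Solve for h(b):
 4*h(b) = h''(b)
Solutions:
 h(b) = C1*exp(-2*b) + C2*exp(2*b)


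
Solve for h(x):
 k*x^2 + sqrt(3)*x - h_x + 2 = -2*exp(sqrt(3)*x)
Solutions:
 h(x) = C1 + k*x^3/3 + sqrt(3)*x^2/2 + 2*x + 2*sqrt(3)*exp(sqrt(3)*x)/3


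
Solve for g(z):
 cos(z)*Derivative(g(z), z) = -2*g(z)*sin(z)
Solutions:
 g(z) = C1*cos(z)^2


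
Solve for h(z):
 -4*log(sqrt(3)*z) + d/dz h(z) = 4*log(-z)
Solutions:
 h(z) = C1 + 8*z*log(z) + 2*z*(-4 + log(3) + 2*I*pi)


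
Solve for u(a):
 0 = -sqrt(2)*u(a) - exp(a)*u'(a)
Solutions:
 u(a) = C1*exp(sqrt(2)*exp(-a))


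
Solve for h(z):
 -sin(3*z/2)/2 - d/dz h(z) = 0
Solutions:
 h(z) = C1 + cos(3*z/2)/3


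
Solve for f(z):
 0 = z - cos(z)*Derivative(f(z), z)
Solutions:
 f(z) = C1 + Integral(z/cos(z), z)


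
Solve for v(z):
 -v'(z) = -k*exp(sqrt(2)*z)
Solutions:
 v(z) = C1 + sqrt(2)*k*exp(sqrt(2)*z)/2


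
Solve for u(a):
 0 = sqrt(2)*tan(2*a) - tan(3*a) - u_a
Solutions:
 u(a) = C1 - sqrt(2)*log(cos(2*a))/2 + log(cos(3*a))/3


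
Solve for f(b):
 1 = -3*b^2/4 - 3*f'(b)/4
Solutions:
 f(b) = C1 - b^3/3 - 4*b/3


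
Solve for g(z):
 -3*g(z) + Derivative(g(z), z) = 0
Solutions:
 g(z) = C1*exp(3*z)


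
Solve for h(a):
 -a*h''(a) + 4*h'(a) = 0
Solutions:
 h(a) = C1 + C2*a^5


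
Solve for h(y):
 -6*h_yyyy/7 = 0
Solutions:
 h(y) = C1 + C2*y + C3*y^2 + C4*y^3


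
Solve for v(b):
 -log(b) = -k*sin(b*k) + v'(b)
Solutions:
 v(b) = C1 - b*log(b) + b + k*Piecewise((-cos(b*k)/k, Ne(k, 0)), (0, True))


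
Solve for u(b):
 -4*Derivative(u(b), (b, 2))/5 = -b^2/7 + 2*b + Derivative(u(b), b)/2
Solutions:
 u(b) = C1 + C2*exp(-5*b/8) + 2*b^3/21 - 86*b^2/35 + 1376*b/175


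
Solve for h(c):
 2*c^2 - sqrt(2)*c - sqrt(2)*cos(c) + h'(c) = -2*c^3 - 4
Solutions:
 h(c) = C1 - c^4/2 - 2*c^3/3 + sqrt(2)*c^2/2 - 4*c + sqrt(2)*sin(c)


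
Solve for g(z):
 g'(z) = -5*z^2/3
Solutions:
 g(z) = C1 - 5*z^3/9


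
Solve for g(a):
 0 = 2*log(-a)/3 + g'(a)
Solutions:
 g(a) = C1 - 2*a*log(-a)/3 + 2*a/3


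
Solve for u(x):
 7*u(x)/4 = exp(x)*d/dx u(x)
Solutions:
 u(x) = C1*exp(-7*exp(-x)/4)


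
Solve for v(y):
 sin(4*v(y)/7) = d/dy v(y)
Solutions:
 -y + 7*log(cos(4*v(y)/7) - 1)/8 - 7*log(cos(4*v(y)/7) + 1)/8 = C1


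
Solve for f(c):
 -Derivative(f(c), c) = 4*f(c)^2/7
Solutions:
 f(c) = 7/(C1 + 4*c)


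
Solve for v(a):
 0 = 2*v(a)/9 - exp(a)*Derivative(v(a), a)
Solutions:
 v(a) = C1*exp(-2*exp(-a)/9)


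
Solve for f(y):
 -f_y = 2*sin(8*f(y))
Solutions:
 f(y) = -acos((-C1 - exp(32*y))/(C1 - exp(32*y)))/8 + pi/4
 f(y) = acos((-C1 - exp(32*y))/(C1 - exp(32*y)))/8


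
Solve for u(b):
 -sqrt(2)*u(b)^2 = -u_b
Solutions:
 u(b) = -1/(C1 + sqrt(2)*b)


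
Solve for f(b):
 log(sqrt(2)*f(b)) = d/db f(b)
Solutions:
 -2*Integral(1/(2*log(_y) + log(2)), (_y, f(b))) = C1 - b


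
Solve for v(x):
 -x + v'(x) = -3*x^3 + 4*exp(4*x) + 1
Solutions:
 v(x) = C1 - 3*x^4/4 + x^2/2 + x + exp(4*x)


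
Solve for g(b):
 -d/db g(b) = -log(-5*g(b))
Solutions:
 -Integral(1/(log(-_y) + log(5)), (_y, g(b))) = C1 - b


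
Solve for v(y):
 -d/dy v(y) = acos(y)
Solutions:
 v(y) = C1 - y*acos(y) + sqrt(1 - y^2)


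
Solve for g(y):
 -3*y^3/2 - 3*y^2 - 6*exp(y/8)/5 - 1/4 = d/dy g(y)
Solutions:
 g(y) = C1 - 3*y^4/8 - y^3 - y/4 - 48*exp(y/8)/5


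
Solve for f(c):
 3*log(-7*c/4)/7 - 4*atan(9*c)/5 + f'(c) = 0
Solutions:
 f(c) = C1 - 3*c*log(-c)/7 + 4*c*atan(9*c)/5 - 3*c*log(7)/7 + 3*c/7 + 6*c*log(2)/7 - 2*log(81*c^2 + 1)/45


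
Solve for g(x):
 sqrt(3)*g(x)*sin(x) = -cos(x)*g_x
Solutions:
 g(x) = C1*cos(x)^(sqrt(3))


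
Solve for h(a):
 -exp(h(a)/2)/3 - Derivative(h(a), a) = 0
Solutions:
 h(a) = 2*log(1/(C1 + a)) + 2*log(6)


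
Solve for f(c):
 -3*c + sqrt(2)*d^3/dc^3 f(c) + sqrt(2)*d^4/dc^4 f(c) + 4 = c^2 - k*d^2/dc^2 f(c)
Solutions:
 f(c) = C1 + C2*c + C3*exp(c*(sqrt(-2*sqrt(2)*k + 1) - 1)/2) + C4*exp(-c*(sqrt(-2*sqrt(2)*k + 1) + 1)/2) + c^4/(12*k) + c^3*(3 - 2*sqrt(2)/k)/(6*k) + c^2*(-2 - 5*sqrt(2)/(2*k) + 2/k^2)/k


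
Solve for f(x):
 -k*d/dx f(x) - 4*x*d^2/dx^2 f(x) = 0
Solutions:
 f(x) = C1 + x^(1 - re(k)/4)*(C2*sin(log(x)*Abs(im(k))/4) + C3*cos(log(x)*im(k)/4))


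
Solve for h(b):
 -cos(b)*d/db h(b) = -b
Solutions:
 h(b) = C1 + Integral(b/cos(b), b)


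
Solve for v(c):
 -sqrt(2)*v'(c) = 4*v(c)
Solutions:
 v(c) = C1*exp(-2*sqrt(2)*c)


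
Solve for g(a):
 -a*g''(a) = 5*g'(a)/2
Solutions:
 g(a) = C1 + C2/a^(3/2)


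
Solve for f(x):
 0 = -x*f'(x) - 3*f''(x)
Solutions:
 f(x) = C1 + C2*erf(sqrt(6)*x/6)


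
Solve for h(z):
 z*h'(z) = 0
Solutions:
 h(z) = C1


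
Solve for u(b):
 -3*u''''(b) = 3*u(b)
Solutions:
 u(b) = (C1*sin(sqrt(2)*b/2) + C2*cos(sqrt(2)*b/2))*exp(-sqrt(2)*b/2) + (C3*sin(sqrt(2)*b/2) + C4*cos(sqrt(2)*b/2))*exp(sqrt(2)*b/2)


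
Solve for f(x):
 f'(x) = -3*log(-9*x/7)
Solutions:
 f(x) = C1 - 3*x*log(-x) + 3*x*(-2*log(3) + 1 + log(7))


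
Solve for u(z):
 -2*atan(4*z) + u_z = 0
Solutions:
 u(z) = C1 + 2*z*atan(4*z) - log(16*z^2 + 1)/4


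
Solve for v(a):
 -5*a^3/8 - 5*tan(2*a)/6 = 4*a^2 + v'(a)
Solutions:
 v(a) = C1 - 5*a^4/32 - 4*a^3/3 + 5*log(cos(2*a))/12


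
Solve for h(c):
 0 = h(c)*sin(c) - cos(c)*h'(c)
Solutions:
 h(c) = C1/cos(c)


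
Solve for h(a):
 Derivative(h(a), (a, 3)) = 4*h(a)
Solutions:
 h(a) = C3*exp(2^(2/3)*a) + (C1*sin(2^(2/3)*sqrt(3)*a/2) + C2*cos(2^(2/3)*sqrt(3)*a/2))*exp(-2^(2/3)*a/2)


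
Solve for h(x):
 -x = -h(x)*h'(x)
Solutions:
 h(x) = -sqrt(C1 + x^2)
 h(x) = sqrt(C1 + x^2)


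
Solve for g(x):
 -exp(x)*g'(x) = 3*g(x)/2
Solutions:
 g(x) = C1*exp(3*exp(-x)/2)


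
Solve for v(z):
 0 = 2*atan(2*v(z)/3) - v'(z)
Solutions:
 Integral(1/atan(2*_y/3), (_y, v(z))) = C1 + 2*z


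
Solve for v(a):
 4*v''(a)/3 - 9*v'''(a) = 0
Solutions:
 v(a) = C1 + C2*a + C3*exp(4*a/27)


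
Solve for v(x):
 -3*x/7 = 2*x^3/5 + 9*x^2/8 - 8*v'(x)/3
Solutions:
 v(x) = C1 + 3*x^4/80 + 9*x^3/64 + 9*x^2/112


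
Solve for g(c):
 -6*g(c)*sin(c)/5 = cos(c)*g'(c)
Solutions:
 g(c) = C1*cos(c)^(6/5)


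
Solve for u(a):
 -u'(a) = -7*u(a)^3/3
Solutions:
 u(a) = -sqrt(6)*sqrt(-1/(C1 + 7*a))/2
 u(a) = sqrt(6)*sqrt(-1/(C1 + 7*a))/2


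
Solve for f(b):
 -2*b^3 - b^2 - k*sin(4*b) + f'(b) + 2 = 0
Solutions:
 f(b) = C1 + b^4/2 + b^3/3 - 2*b - k*cos(4*b)/4


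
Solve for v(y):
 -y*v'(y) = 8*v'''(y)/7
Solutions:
 v(y) = C1 + Integral(C2*airyai(-7^(1/3)*y/2) + C3*airybi(-7^(1/3)*y/2), y)


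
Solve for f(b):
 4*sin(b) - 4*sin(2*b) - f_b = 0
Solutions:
 f(b) = C1 - 4*cos(b) + 2*cos(2*b)


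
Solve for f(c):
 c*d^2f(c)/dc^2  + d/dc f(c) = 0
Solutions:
 f(c) = C1 + C2*log(c)


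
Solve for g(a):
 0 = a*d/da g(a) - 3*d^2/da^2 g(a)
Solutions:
 g(a) = C1 + C2*erfi(sqrt(6)*a/6)


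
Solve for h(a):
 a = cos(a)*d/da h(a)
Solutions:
 h(a) = C1 + Integral(a/cos(a), a)


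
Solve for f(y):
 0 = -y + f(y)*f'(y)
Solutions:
 f(y) = -sqrt(C1 + y^2)
 f(y) = sqrt(C1 + y^2)


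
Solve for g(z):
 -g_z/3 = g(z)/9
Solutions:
 g(z) = C1*exp(-z/3)


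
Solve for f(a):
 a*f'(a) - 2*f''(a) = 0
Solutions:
 f(a) = C1 + C2*erfi(a/2)


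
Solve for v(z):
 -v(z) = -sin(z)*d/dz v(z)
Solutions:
 v(z) = C1*sqrt(cos(z) - 1)/sqrt(cos(z) + 1)


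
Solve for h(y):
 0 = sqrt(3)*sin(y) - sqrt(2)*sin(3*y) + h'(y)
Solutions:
 h(y) = C1 + sqrt(3)*cos(y) - sqrt(2)*cos(3*y)/3


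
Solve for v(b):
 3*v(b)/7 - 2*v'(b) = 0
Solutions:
 v(b) = C1*exp(3*b/14)


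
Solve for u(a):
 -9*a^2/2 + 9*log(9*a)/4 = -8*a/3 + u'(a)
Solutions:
 u(a) = C1 - 3*a^3/2 + 4*a^2/3 + 9*a*log(a)/4 - 9*a/4 + 9*a*log(3)/2


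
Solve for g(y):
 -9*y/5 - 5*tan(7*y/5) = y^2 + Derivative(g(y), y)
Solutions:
 g(y) = C1 - y^3/3 - 9*y^2/10 + 25*log(cos(7*y/5))/7


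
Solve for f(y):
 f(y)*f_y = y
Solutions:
 f(y) = -sqrt(C1 + y^2)
 f(y) = sqrt(C1 + y^2)


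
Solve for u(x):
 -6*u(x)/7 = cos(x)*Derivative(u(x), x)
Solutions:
 u(x) = C1*(sin(x) - 1)^(3/7)/(sin(x) + 1)^(3/7)


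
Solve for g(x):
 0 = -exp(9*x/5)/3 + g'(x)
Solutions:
 g(x) = C1 + 5*exp(9*x/5)/27


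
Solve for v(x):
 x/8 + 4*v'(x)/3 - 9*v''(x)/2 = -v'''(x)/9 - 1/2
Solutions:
 v(x) = C1 + C2*exp(x*(81 - sqrt(6369))/4) + C3*exp(x*(sqrt(6369) + 81)/4) - 3*x^2/64 - 177*x/256


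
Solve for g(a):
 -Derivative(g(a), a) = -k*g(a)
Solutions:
 g(a) = C1*exp(a*k)


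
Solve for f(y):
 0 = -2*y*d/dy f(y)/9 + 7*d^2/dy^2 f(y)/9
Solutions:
 f(y) = C1 + C2*erfi(sqrt(7)*y/7)


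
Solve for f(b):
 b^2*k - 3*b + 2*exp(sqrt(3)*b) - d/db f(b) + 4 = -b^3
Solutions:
 f(b) = C1 + b^4/4 + b^3*k/3 - 3*b^2/2 + 4*b + 2*sqrt(3)*exp(sqrt(3)*b)/3


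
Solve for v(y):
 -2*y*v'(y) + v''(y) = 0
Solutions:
 v(y) = C1 + C2*erfi(y)


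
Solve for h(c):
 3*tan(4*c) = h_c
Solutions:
 h(c) = C1 - 3*log(cos(4*c))/4


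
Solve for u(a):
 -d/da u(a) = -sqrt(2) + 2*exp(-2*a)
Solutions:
 u(a) = C1 + sqrt(2)*a + exp(-2*a)


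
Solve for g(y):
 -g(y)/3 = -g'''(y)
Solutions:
 g(y) = C3*exp(3^(2/3)*y/3) + (C1*sin(3^(1/6)*y/2) + C2*cos(3^(1/6)*y/2))*exp(-3^(2/3)*y/6)


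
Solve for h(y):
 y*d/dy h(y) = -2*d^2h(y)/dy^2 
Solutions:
 h(y) = C1 + C2*erf(y/2)


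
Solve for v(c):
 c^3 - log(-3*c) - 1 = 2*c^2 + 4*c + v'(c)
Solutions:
 v(c) = C1 + c^4/4 - 2*c^3/3 - 2*c^2 - c*log(-c) - c*log(3)


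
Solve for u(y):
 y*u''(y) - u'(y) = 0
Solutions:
 u(y) = C1 + C2*y^2


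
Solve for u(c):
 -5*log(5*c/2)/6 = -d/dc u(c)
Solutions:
 u(c) = C1 + 5*c*log(c)/6 - 5*c/6 - 5*c*log(2)/6 + 5*c*log(5)/6


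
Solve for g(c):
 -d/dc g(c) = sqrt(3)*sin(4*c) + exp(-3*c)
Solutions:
 g(c) = C1 + sqrt(3)*cos(4*c)/4 + exp(-3*c)/3


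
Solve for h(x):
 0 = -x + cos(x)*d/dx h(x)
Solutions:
 h(x) = C1 + Integral(x/cos(x), x)


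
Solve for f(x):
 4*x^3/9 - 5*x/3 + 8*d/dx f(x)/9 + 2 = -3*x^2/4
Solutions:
 f(x) = C1 - x^4/8 - 9*x^3/32 + 15*x^2/16 - 9*x/4


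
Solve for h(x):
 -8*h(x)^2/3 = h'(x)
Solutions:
 h(x) = 3/(C1 + 8*x)


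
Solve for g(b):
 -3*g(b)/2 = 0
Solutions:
 g(b) = 0


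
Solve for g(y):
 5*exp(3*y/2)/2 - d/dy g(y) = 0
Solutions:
 g(y) = C1 + 5*exp(3*y/2)/3


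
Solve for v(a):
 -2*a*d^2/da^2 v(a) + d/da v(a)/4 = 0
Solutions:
 v(a) = C1 + C2*a^(9/8)


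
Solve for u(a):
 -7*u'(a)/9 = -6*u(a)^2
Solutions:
 u(a) = -7/(C1 + 54*a)


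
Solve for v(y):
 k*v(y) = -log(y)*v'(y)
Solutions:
 v(y) = C1*exp(-k*li(y))


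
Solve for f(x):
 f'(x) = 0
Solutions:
 f(x) = C1


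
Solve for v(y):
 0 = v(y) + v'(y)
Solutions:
 v(y) = C1*exp(-y)


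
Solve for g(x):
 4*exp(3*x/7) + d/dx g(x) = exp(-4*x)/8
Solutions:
 g(x) = C1 - 28*exp(3*x/7)/3 - exp(-4*x)/32


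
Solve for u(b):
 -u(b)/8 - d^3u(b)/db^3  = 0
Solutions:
 u(b) = C3*exp(-b/2) + (C1*sin(sqrt(3)*b/4) + C2*cos(sqrt(3)*b/4))*exp(b/4)


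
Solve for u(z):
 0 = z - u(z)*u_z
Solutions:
 u(z) = -sqrt(C1 + z^2)
 u(z) = sqrt(C1 + z^2)


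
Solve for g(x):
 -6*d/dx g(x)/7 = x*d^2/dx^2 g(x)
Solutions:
 g(x) = C1 + C2*x^(1/7)


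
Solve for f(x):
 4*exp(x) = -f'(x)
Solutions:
 f(x) = C1 - 4*exp(x)


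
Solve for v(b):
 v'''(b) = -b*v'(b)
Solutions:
 v(b) = C1 + Integral(C2*airyai(-b) + C3*airybi(-b), b)


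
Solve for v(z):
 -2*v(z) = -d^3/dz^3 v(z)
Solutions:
 v(z) = C3*exp(2^(1/3)*z) + (C1*sin(2^(1/3)*sqrt(3)*z/2) + C2*cos(2^(1/3)*sqrt(3)*z/2))*exp(-2^(1/3)*z/2)


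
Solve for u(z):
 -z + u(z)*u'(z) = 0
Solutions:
 u(z) = -sqrt(C1 + z^2)
 u(z) = sqrt(C1 + z^2)


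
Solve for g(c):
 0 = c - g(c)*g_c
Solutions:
 g(c) = -sqrt(C1 + c^2)
 g(c) = sqrt(C1 + c^2)


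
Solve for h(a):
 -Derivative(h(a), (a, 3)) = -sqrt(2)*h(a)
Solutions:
 h(a) = C3*exp(2^(1/6)*a) + (C1*sin(2^(1/6)*sqrt(3)*a/2) + C2*cos(2^(1/6)*sqrt(3)*a/2))*exp(-2^(1/6)*a/2)


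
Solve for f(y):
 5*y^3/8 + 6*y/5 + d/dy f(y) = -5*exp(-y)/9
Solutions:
 f(y) = C1 - 5*y^4/32 - 3*y^2/5 + 5*exp(-y)/9


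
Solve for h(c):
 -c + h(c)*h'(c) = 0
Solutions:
 h(c) = -sqrt(C1 + c^2)
 h(c) = sqrt(C1 + c^2)


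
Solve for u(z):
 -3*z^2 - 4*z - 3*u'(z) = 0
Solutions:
 u(z) = C1 - z^3/3 - 2*z^2/3


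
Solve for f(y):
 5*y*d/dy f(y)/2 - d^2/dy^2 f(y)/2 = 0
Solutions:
 f(y) = C1 + C2*erfi(sqrt(10)*y/2)


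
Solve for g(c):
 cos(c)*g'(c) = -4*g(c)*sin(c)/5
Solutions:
 g(c) = C1*cos(c)^(4/5)


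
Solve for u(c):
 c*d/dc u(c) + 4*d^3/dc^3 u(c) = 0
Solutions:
 u(c) = C1 + Integral(C2*airyai(-2^(1/3)*c/2) + C3*airybi(-2^(1/3)*c/2), c)


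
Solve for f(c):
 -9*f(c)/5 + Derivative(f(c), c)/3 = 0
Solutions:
 f(c) = C1*exp(27*c/5)


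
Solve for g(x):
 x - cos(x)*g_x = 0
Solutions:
 g(x) = C1 + Integral(x/cos(x), x)


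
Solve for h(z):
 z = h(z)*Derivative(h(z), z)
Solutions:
 h(z) = -sqrt(C1 + z^2)
 h(z) = sqrt(C1 + z^2)


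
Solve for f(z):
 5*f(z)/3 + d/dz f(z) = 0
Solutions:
 f(z) = C1*exp(-5*z/3)


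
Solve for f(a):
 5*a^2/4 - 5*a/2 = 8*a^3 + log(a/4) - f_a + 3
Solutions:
 f(a) = C1 + 2*a^4 - 5*a^3/12 + 5*a^2/4 + a*log(a) - a*log(4) + 2*a


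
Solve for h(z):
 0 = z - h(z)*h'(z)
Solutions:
 h(z) = -sqrt(C1 + z^2)
 h(z) = sqrt(C1 + z^2)


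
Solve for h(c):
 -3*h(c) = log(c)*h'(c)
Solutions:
 h(c) = C1*exp(-3*li(c))


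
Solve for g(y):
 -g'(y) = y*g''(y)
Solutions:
 g(y) = C1 + C2*log(y)


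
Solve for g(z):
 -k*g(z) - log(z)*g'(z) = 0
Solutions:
 g(z) = C1*exp(-k*li(z))


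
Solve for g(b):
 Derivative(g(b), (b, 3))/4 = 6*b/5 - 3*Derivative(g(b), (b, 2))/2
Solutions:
 g(b) = C1 + C2*b + C3*exp(-6*b) + 2*b^3/15 - b^2/15


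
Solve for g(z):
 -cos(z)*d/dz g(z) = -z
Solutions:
 g(z) = C1 + Integral(z/cos(z), z)


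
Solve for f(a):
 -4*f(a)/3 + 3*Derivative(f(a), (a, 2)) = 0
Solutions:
 f(a) = C1*exp(-2*a/3) + C2*exp(2*a/3)


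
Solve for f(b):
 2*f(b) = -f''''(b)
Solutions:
 f(b) = (C1*sin(2^(3/4)*b/2) + C2*cos(2^(3/4)*b/2))*exp(-2^(3/4)*b/2) + (C3*sin(2^(3/4)*b/2) + C4*cos(2^(3/4)*b/2))*exp(2^(3/4)*b/2)


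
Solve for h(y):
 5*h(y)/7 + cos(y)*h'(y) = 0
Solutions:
 h(y) = C1*(sin(y) - 1)^(5/14)/(sin(y) + 1)^(5/14)


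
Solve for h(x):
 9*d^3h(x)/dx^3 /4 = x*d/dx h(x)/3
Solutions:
 h(x) = C1 + Integral(C2*airyai(2^(2/3)*x/3) + C3*airybi(2^(2/3)*x/3), x)


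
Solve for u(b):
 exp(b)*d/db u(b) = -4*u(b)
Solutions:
 u(b) = C1*exp(4*exp(-b))


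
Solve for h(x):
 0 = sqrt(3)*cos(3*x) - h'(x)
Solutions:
 h(x) = C1 + sqrt(3)*sin(3*x)/3


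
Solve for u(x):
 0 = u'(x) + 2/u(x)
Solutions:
 u(x) = -sqrt(C1 - 4*x)
 u(x) = sqrt(C1 - 4*x)


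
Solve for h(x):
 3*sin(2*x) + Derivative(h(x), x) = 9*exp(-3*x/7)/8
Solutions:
 h(x) = C1 + 3*cos(2*x)/2 - 21*exp(-3*x/7)/8


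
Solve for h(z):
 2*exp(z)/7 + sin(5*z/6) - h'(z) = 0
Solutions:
 h(z) = C1 + 2*exp(z)/7 - 6*cos(5*z/6)/5


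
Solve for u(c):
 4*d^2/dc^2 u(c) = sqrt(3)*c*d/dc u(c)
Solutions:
 u(c) = C1 + C2*erfi(sqrt(2)*3^(1/4)*c/4)


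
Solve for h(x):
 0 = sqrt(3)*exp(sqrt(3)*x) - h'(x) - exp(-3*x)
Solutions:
 h(x) = C1 + exp(sqrt(3)*x) + exp(-3*x)/3


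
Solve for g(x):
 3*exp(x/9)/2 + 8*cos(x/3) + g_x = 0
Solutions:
 g(x) = C1 - 27*exp(x/9)/2 - 24*sin(x/3)


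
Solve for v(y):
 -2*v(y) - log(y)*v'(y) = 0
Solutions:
 v(y) = C1*exp(-2*li(y))


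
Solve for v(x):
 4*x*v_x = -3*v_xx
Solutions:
 v(x) = C1 + C2*erf(sqrt(6)*x/3)


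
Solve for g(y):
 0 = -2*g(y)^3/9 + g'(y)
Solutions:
 g(y) = -3*sqrt(2)*sqrt(-1/(C1 + 2*y))/2
 g(y) = 3*sqrt(2)*sqrt(-1/(C1 + 2*y))/2


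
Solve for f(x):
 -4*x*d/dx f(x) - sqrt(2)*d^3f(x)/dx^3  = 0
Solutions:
 f(x) = C1 + Integral(C2*airyai(-sqrt(2)*x) + C3*airybi(-sqrt(2)*x), x)


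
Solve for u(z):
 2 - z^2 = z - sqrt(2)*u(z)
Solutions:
 u(z) = sqrt(2)*(z^2 + z - 2)/2


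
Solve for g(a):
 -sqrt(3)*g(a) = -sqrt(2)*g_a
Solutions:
 g(a) = C1*exp(sqrt(6)*a/2)


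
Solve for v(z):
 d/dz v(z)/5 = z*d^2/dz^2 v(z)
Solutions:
 v(z) = C1 + C2*z^(6/5)


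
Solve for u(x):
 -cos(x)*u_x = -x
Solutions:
 u(x) = C1 + Integral(x/cos(x), x)


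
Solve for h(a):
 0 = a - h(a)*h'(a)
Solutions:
 h(a) = -sqrt(C1 + a^2)
 h(a) = sqrt(C1 + a^2)


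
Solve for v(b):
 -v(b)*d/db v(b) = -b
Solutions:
 v(b) = -sqrt(C1 + b^2)
 v(b) = sqrt(C1 + b^2)


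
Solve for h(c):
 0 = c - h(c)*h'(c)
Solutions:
 h(c) = -sqrt(C1 + c^2)
 h(c) = sqrt(C1 + c^2)


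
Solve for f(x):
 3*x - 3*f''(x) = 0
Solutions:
 f(x) = C1 + C2*x + x^3/6


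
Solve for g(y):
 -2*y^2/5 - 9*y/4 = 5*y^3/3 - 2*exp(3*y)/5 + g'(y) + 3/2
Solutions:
 g(y) = C1 - 5*y^4/12 - 2*y^3/15 - 9*y^2/8 - 3*y/2 + 2*exp(3*y)/15


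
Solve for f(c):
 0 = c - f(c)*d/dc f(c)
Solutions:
 f(c) = -sqrt(C1 + c^2)
 f(c) = sqrt(C1 + c^2)


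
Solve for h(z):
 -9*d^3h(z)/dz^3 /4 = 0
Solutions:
 h(z) = C1 + C2*z + C3*z^2


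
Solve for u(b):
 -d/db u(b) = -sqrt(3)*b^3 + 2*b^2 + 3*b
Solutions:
 u(b) = C1 + sqrt(3)*b^4/4 - 2*b^3/3 - 3*b^2/2


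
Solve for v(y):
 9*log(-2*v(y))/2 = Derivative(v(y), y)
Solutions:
 -2*Integral(1/(log(-_y) + log(2)), (_y, v(y)))/9 = C1 - y


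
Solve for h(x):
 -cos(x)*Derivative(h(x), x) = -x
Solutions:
 h(x) = C1 + Integral(x/cos(x), x)


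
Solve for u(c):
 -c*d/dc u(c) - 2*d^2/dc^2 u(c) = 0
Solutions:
 u(c) = C1 + C2*erf(c/2)


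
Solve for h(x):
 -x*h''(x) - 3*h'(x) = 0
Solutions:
 h(x) = C1 + C2/x^2


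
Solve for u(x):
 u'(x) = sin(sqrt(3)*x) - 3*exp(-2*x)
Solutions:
 u(x) = C1 - sqrt(3)*cos(sqrt(3)*x)/3 + 3*exp(-2*x)/2


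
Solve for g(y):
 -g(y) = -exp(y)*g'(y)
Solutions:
 g(y) = C1*exp(-exp(-y))


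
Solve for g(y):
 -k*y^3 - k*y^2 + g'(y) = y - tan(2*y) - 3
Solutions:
 g(y) = C1 + k*y^4/4 + k*y^3/3 + y^2/2 - 3*y + log(cos(2*y))/2


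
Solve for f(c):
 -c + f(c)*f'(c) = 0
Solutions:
 f(c) = -sqrt(C1 + c^2)
 f(c) = sqrt(C1 + c^2)


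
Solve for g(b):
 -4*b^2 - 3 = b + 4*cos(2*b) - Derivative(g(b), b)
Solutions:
 g(b) = C1 + 4*b^3/3 + b^2/2 + 3*b + 2*sin(2*b)


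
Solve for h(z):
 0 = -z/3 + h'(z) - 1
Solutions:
 h(z) = C1 + z^2/6 + z


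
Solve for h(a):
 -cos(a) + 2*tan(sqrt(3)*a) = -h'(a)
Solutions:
 h(a) = C1 + 2*sqrt(3)*log(cos(sqrt(3)*a))/3 + sin(a)


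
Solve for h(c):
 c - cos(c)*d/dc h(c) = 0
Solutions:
 h(c) = C1 + Integral(c/cos(c), c)


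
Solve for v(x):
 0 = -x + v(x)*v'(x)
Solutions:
 v(x) = -sqrt(C1 + x^2)
 v(x) = sqrt(C1 + x^2)


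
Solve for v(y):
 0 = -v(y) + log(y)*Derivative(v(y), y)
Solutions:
 v(y) = C1*exp(li(y))


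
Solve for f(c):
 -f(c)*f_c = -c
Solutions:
 f(c) = -sqrt(C1 + c^2)
 f(c) = sqrt(C1 + c^2)


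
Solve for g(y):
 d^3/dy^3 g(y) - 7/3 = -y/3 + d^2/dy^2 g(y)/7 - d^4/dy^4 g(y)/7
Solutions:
 g(y) = C1 + C2*y + C3*exp(y*(-7 + sqrt(53))/2) + C4*exp(-y*(7 + sqrt(53))/2) + 7*y^3/18


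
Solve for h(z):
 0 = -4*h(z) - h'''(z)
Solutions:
 h(z) = C3*exp(-2^(2/3)*z) + (C1*sin(2^(2/3)*sqrt(3)*z/2) + C2*cos(2^(2/3)*sqrt(3)*z/2))*exp(2^(2/3)*z/2)


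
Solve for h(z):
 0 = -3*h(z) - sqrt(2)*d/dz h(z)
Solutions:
 h(z) = C1*exp(-3*sqrt(2)*z/2)


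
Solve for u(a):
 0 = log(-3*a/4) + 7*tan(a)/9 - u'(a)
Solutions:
 u(a) = C1 + a*log(-a) - 2*a*log(2) - a + a*log(3) - 7*log(cos(a))/9


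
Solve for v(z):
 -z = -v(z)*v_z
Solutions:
 v(z) = -sqrt(C1 + z^2)
 v(z) = sqrt(C1 + z^2)


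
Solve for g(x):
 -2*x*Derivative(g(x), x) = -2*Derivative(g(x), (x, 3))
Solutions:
 g(x) = C1 + Integral(C2*airyai(x) + C3*airybi(x), x)


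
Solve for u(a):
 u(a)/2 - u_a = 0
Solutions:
 u(a) = C1*exp(a/2)


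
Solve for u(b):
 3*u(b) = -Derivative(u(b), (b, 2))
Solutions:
 u(b) = C1*sin(sqrt(3)*b) + C2*cos(sqrt(3)*b)


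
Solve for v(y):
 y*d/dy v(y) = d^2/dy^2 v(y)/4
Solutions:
 v(y) = C1 + C2*erfi(sqrt(2)*y)


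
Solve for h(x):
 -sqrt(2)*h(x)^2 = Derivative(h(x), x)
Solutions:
 h(x) = 1/(C1 + sqrt(2)*x)


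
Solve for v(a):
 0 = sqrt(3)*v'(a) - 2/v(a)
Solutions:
 v(a) = -sqrt(C1 + 12*sqrt(3)*a)/3
 v(a) = sqrt(C1 + 12*sqrt(3)*a)/3


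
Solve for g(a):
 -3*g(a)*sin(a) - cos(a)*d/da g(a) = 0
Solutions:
 g(a) = C1*cos(a)^3


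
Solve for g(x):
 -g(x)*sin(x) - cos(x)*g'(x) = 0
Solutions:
 g(x) = C1*cos(x)


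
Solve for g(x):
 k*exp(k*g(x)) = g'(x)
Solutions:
 g(x) = Piecewise((log(-1/(C1*k + k^2*x))/k, Ne(k, 0)), (nan, True))
 g(x) = Piecewise((C1 + k*x, Eq(k, 0)), (nan, True))


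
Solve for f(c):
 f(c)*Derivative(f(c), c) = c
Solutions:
 f(c) = -sqrt(C1 + c^2)
 f(c) = sqrt(C1 + c^2)


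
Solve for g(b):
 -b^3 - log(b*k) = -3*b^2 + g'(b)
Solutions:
 g(b) = C1 - b^4/4 + b^3 - b*log(b*k) + b


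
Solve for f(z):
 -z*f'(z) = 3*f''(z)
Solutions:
 f(z) = C1 + C2*erf(sqrt(6)*z/6)


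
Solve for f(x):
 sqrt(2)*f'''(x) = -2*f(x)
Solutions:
 f(x) = C3*exp(-2^(1/6)*x) + (C1*sin(2^(1/6)*sqrt(3)*x/2) + C2*cos(2^(1/6)*sqrt(3)*x/2))*exp(2^(1/6)*x/2)


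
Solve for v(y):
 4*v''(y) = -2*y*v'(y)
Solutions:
 v(y) = C1 + C2*erf(y/2)


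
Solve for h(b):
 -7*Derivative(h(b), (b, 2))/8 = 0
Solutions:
 h(b) = C1 + C2*b


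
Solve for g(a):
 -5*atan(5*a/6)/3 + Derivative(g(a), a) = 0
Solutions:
 g(a) = C1 + 5*a*atan(5*a/6)/3 - log(25*a^2 + 36)


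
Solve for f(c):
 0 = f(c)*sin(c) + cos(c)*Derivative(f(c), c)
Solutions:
 f(c) = C1*cos(c)


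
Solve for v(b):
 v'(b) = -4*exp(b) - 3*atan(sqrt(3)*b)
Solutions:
 v(b) = C1 - 3*b*atan(sqrt(3)*b) - 4*exp(b) + sqrt(3)*log(3*b^2 + 1)/2


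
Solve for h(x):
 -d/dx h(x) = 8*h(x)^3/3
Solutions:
 h(x) = -sqrt(6)*sqrt(-1/(C1 - 8*x))/2
 h(x) = sqrt(6)*sqrt(-1/(C1 - 8*x))/2


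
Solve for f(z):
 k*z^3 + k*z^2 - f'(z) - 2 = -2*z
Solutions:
 f(z) = C1 + k*z^4/4 + k*z^3/3 + z^2 - 2*z


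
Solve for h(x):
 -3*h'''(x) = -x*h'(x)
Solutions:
 h(x) = C1 + Integral(C2*airyai(3^(2/3)*x/3) + C3*airybi(3^(2/3)*x/3), x)


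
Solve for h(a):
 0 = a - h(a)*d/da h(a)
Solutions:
 h(a) = -sqrt(C1 + a^2)
 h(a) = sqrt(C1 + a^2)


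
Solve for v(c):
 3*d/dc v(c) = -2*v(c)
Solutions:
 v(c) = C1*exp(-2*c/3)


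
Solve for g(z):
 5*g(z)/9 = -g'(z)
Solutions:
 g(z) = C1*exp(-5*z/9)


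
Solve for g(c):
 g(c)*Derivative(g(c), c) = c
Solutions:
 g(c) = -sqrt(C1 + c^2)
 g(c) = sqrt(C1 + c^2)


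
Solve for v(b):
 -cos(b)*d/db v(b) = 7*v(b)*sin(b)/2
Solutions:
 v(b) = C1*cos(b)^(7/2)


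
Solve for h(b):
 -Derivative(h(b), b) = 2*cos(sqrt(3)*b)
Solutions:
 h(b) = C1 - 2*sqrt(3)*sin(sqrt(3)*b)/3


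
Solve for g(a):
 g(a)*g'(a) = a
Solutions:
 g(a) = -sqrt(C1 + a^2)
 g(a) = sqrt(C1 + a^2)


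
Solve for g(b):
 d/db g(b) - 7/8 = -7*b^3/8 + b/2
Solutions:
 g(b) = C1 - 7*b^4/32 + b^2/4 + 7*b/8


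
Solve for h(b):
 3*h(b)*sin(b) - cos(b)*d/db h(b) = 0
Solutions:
 h(b) = C1/cos(b)^3


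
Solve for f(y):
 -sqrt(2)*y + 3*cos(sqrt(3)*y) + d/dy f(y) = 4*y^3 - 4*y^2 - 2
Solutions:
 f(y) = C1 + y^4 - 4*y^3/3 + sqrt(2)*y^2/2 - 2*y - sqrt(3)*sin(sqrt(3)*y)


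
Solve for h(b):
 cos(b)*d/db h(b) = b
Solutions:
 h(b) = C1 + Integral(b/cos(b), b)


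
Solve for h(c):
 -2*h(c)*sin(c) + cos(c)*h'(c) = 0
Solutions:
 h(c) = C1/cos(c)^2


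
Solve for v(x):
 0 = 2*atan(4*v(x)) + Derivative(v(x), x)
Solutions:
 Integral(1/atan(4*_y), (_y, v(x))) = C1 - 2*x


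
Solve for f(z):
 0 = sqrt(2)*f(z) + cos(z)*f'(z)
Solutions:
 f(z) = C1*(sin(z) - 1)^(sqrt(2)/2)/(sin(z) + 1)^(sqrt(2)/2)


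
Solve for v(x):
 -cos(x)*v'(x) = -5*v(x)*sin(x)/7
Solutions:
 v(x) = C1/cos(x)^(5/7)


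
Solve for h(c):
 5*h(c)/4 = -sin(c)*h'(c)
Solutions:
 h(c) = C1*(cos(c) + 1)^(5/8)/(cos(c) - 1)^(5/8)


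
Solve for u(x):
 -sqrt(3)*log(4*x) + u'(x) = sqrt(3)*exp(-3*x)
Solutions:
 u(x) = C1 + sqrt(3)*x*log(x) + sqrt(3)*x*(-1 + 2*log(2)) - sqrt(3)*exp(-3*x)/3


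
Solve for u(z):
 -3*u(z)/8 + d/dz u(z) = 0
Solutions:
 u(z) = C1*exp(3*z/8)


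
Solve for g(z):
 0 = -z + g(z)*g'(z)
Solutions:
 g(z) = -sqrt(C1 + z^2)
 g(z) = sqrt(C1 + z^2)


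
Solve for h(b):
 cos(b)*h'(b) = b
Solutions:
 h(b) = C1 + Integral(b/cos(b), b)


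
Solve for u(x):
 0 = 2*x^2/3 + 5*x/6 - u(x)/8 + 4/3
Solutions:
 u(x) = 16*x^2/3 + 20*x/3 + 32/3


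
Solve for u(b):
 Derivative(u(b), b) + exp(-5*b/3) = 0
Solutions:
 u(b) = C1 + 3*exp(-5*b/3)/5


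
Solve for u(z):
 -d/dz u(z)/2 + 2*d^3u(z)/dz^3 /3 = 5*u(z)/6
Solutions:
 u(z) = C1*exp(-z*((2*sqrt(6) + 5)^(-1/3) + (2*sqrt(6) + 5)^(1/3))/4)*sin(sqrt(3)*z*(-(2*sqrt(6) + 5)^(1/3) + (2*sqrt(6) + 5)^(-1/3))/4) + C2*exp(-z*((2*sqrt(6) + 5)^(-1/3) + (2*sqrt(6) + 5)^(1/3))/4)*cos(sqrt(3)*z*(-(2*sqrt(6) + 5)^(1/3) + (2*sqrt(6) + 5)^(-1/3))/4) + C3*exp(z*((2*sqrt(6) + 5)^(-1/3) + (2*sqrt(6) + 5)^(1/3))/2)


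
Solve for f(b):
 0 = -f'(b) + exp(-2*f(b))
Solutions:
 f(b) = log(-sqrt(C1 + 2*b))
 f(b) = log(C1 + 2*b)/2


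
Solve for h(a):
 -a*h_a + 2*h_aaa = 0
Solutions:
 h(a) = C1 + Integral(C2*airyai(2^(2/3)*a/2) + C3*airybi(2^(2/3)*a/2), a)


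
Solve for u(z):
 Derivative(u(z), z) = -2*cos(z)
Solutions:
 u(z) = C1 - 2*sin(z)


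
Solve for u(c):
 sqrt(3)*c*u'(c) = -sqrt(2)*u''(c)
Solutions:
 u(c) = C1 + C2*erf(6^(1/4)*c/2)


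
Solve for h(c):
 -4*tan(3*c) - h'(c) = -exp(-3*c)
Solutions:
 h(c) = C1 - 2*log(tan(3*c)^2 + 1)/3 - exp(-3*c)/3


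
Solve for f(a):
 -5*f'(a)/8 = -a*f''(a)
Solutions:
 f(a) = C1 + C2*a^(13/8)


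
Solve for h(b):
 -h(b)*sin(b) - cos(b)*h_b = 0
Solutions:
 h(b) = C1*cos(b)


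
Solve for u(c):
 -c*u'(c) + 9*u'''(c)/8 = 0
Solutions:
 u(c) = C1 + Integral(C2*airyai(2*3^(1/3)*c/3) + C3*airybi(2*3^(1/3)*c/3), c)


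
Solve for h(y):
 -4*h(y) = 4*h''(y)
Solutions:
 h(y) = C1*sin(y) + C2*cos(y)


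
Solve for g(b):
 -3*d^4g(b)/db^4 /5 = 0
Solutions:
 g(b) = C1 + C2*b + C3*b^2 + C4*b^3


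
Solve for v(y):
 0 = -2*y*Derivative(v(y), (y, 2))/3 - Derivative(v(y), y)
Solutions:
 v(y) = C1 + C2/sqrt(y)


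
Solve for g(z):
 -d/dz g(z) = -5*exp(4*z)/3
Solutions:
 g(z) = C1 + 5*exp(4*z)/12


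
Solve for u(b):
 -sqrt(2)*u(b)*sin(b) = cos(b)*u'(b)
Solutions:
 u(b) = C1*cos(b)^(sqrt(2))


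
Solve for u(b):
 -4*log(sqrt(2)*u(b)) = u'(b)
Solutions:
 Integral(1/(2*log(_y) + log(2)), (_y, u(b)))/2 = C1 - b


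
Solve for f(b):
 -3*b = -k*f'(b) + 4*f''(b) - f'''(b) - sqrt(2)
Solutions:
 f(b) = C1 + C2*exp(b*(2 - sqrt(4 - k))) + C3*exp(b*(sqrt(4 - k) + 2)) + 3*b^2/(2*k) - sqrt(2)*b/k + 12*b/k^2


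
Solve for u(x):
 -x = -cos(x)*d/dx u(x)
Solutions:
 u(x) = C1 + Integral(x/cos(x), x)


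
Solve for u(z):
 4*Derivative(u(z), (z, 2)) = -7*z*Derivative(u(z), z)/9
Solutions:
 u(z) = C1 + C2*erf(sqrt(14)*z/12)


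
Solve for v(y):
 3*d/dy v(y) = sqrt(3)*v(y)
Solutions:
 v(y) = C1*exp(sqrt(3)*y/3)


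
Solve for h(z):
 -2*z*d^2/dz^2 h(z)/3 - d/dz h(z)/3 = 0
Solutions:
 h(z) = C1 + C2*sqrt(z)


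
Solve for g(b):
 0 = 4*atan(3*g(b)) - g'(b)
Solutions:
 Integral(1/atan(3*_y), (_y, g(b))) = C1 + 4*b


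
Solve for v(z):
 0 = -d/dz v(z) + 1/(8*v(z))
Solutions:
 v(z) = -sqrt(C1 + z)/2
 v(z) = sqrt(C1 + z)/2


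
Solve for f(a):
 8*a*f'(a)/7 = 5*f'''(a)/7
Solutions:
 f(a) = C1 + Integral(C2*airyai(2*5^(2/3)*a/5) + C3*airybi(2*5^(2/3)*a/5), a)


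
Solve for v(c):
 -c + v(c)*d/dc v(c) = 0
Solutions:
 v(c) = -sqrt(C1 + c^2)
 v(c) = sqrt(C1 + c^2)


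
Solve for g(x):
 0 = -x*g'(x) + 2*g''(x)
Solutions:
 g(x) = C1 + C2*erfi(x/2)


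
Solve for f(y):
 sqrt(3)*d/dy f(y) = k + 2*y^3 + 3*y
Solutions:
 f(y) = C1 + sqrt(3)*k*y/3 + sqrt(3)*y^4/6 + sqrt(3)*y^2/2


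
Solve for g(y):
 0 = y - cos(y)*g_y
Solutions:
 g(y) = C1 + Integral(y/cos(y), y)


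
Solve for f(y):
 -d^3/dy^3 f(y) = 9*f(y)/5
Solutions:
 f(y) = C3*exp(-15^(2/3)*y/5) + (C1*sin(3*3^(1/6)*5^(2/3)*y/10) + C2*cos(3*3^(1/6)*5^(2/3)*y/10))*exp(15^(2/3)*y/10)


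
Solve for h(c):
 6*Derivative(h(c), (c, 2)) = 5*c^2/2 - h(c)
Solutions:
 h(c) = C1*sin(sqrt(6)*c/6) + C2*cos(sqrt(6)*c/6) + 5*c^2/2 - 30


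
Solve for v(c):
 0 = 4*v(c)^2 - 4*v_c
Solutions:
 v(c) = -1/(C1 + c)


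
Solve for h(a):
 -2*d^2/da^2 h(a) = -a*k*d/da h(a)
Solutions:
 h(a) = Piecewise((-sqrt(pi)*C1*erf(a*sqrt(-k)/2)/sqrt(-k) - C2, (k > 0) | (k < 0)), (-C1*a - C2, True))


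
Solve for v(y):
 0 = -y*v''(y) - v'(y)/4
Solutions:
 v(y) = C1 + C2*y^(3/4)


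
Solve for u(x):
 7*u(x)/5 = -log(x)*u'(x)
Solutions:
 u(x) = C1*exp(-7*li(x)/5)


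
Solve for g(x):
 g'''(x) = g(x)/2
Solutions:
 g(x) = C3*exp(2^(2/3)*x/2) + (C1*sin(2^(2/3)*sqrt(3)*x/4) + C2*cos(2^(2/3)*sqrt(3)*x/4))*exp(-2^(2/3)*x/4)


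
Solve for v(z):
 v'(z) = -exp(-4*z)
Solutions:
 v(z) = C1 + exp(-4*z)/4


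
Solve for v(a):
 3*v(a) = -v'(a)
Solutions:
 v(a) = C1*exp(-3*a)


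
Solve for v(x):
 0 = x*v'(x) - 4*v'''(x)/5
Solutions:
 v(x) = C1 + Integral(C2*airyai(10^(1/3)*x/2) + C3*airybi(10^(1/3)*x/2), x)


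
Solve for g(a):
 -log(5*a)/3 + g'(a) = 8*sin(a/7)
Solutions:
 g(a) = C1 + a*log(a)/3 - a/3 + a*log(5)/3 - 56*cos(a/7)


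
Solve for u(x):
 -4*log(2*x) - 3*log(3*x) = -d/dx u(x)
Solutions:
 u(x) = C1 + 7*x*log(x) - 7*x + x*log(432)
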